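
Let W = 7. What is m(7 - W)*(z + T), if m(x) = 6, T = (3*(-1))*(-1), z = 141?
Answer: 864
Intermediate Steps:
T = 3 (T = -3*(-1) = 3)
m(7 - W)*(z + T) = 6*(141 + 3) = 6*144 = 864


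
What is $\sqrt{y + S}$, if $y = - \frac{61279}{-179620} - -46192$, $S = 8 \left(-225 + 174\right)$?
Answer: $\frac{\sqrt{369288991735895}}{89810} \approx 213.97$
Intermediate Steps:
$S = -408$ ($S = 8 \left(-51\right) = -408$)
$y = \frac{8297068319}{179620}$ ($y = \left(-61279\right) \left(- \frac{1}{179620}\right) + 46192 = \frac{61279}{179620} + 46192 = \frac{8297068319}{179620} \approx 46192.0$)
$\sqrt{y + S} = \sqrt{\frac{8297068319}{179620} - 408} = \sqrt{\frac{8223783359}{179620}} = \frac{\sqrt{369288991735895}}{89810}$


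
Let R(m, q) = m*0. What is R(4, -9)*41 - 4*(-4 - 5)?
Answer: 36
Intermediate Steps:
R(m, q) = 0
R(4, -9)*41 - 4*(-4 - 5) = 0*41 - 4*(-4 - 5) = 0 - 4*(-9) = 0 + 36 = 36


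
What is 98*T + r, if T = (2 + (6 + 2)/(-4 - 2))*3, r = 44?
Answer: 240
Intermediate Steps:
T = 2 (T = (2 + 8/(-6))*3 = (2 + 8*(-⅙))*3 = (2 - 4/3)*3 = (⅔)*3 = 2)
98*T + r = 98*2 + 44 = 196 + 44 = 240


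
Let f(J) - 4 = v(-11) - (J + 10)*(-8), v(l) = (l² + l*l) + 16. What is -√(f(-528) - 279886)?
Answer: -2*I*√70942 ≈ -532.7*I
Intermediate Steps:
v(l) = 16 + 2*l² (v(l) = (l² + l²) + 16 = 2*l² + 16 = 16 + 2*l²)
f(J) = 342 + 8*J (f(J) = 4 + ((16 + 2*(-11)²) - (J + 10)*(-8)) = 4 + ((16 + 2*121) - (10 + J)*(-8)) = 4 + ((16 + 242) - (-80 - 8*J)) = 4 + (258 + (80 + 8*J)) = 4 + (338 + 8*J) = 342 + 8*J)
-√(f(-528) - 279886) = -√((342 + 8*(-528)) - 279886) = -√((342 - 4224) - 279886) = -√(-3882 - 279886) = -√(-283768) = -2*I*√70942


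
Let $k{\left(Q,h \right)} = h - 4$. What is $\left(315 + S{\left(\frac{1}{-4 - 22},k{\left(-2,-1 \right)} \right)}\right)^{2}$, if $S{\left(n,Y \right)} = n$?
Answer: $\frac{67059721}{676} \approx 99201.0$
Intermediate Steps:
$k{\left(Q,h \right)} = -4 + h$
$\left(315 + S{\left(\frac{1}{-4 - 22},k{\left(-2,-1 \right)} \right)}\right)^{2} = \left(315 + \frac{1}{-4 - 22}\right)^{2} = \left(315 + \frac{1}{-26}\right)^{2} = \left(315 - \frac{1}{26}\right)^{2} = \left(\frac{8189}{26}\right)^{2} = \frac{67059721}{676}$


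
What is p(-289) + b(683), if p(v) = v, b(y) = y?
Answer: 394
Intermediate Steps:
p(-289) + b(683) = -289 + 683 = 394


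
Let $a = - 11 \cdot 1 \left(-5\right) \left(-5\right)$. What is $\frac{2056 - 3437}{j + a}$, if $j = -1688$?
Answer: $\frac{1381}{1963} \approx 0.70352$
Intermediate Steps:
$a = -275$ ($a = \left(-11\right) \left(-5\right) \left(-5\right) = 55 \left(-5\right) = -275$)
$\frac{2056 - 3437}{j + a} = \frac{2056 - 3437}{-1688 - 275} = - \frac{1381}{-1963} = \left(-1381\right) \left(- \frac{1}{1963}\right) = \frac{1381}{1963}$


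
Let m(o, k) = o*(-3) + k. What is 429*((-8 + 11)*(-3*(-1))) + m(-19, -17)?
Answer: 3901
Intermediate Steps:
m(o, k) = k - 3*o (m(o, k) = -3*o + k = k - 3*o)
429*((-8 + 11)*(-3*(-1))) + m(-19, -17) = 429*((-8 + 11)*(-3*(-1))) + (-17 - 3*(-19)) = 429*(3*3) + (-17 + 57) = 429*9 + 40 = 3861 + 40 = 3901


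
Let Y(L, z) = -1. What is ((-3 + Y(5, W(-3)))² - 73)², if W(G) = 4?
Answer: 3249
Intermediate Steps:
((-3 + Y(5, W(-3)))² - 73)² = ((-3 - 1)² - 73)² = ((-4)² - 73)² = (16 - 73)² = (-57)² = 3249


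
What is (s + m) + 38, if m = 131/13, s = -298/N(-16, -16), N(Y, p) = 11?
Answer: 3001/143 ≈ 20.986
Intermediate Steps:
s = -298/11 ≈ -27.091
m = 131/13 (m = 131*(1/13) = 131/13 ≈ 10.077)
(s + m) + 38 = (-298/11 + 131/13) + 38 = -2433/143 + 38 = 3001/143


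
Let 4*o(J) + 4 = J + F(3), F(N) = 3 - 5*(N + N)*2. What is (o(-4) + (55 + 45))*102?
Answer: 17085/2 ≈ 8542.5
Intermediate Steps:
F(N) = 3 - 20*N (F(N) = 3 - 10*N*2 = 3 - 20*N)
o(J) = -61/4 + J/4 (o(J) = -1 + (J + (3 - 20*3))/4 = -1 + (J + (3 - 60))/4 = -1 + (J - 57)/4 = -1 + (-57 + J)/4 = -1 + (-57/4 + J/4) = -61/4 + J/4)
(o(-4) + (55 + 45))*102 = ((-61/4 + (¼)*(-4)) + (55 + 45))*102 = ((-61/4 - 1) + 100)*102 = (-65/4 + 100)*102 = (335/4)*102 = 17085/2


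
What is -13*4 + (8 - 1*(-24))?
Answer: -20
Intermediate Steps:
-13*4 + (8 - 1*(-24)) = -52 + (8 + 24) = -52 + 32 = -20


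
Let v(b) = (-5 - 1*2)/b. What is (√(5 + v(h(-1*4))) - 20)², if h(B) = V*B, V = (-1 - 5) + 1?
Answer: (200 - √465)²/100 ≈ 318.39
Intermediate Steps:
V = -5 (V = -6 + 1 = -5)
h(B) = -5*B
v(b) = -7/b (v(b) = (-5 - 2)/b = -7/b)
(√(5 + v(h(-1*4))) - 20)² = (√(5 - 7/((-(-5)*4))) - 20)² = (√(5 - 7/((-5*(-4)))) - 20)² = (√(5 - 7/20) - 20)² = (√(93/20) - 20)² = (√465/10 - 20)² = (-20 + √465/10)²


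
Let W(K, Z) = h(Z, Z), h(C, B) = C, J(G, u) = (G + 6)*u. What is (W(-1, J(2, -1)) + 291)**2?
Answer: 80089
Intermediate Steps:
J(G, u) = u*(6 + G) (J(G, u) = (6 + G)*u = u*(6 + G))
W(K, Z) = Z
(W(-1, J(2, -1)) + 291)**2 = (-(6 + 2) + 291)**2 = (-1*8 + 291)**2 = (-8 + 291)**2 = 283**2 = 80089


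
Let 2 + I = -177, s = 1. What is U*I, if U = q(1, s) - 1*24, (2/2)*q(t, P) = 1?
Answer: 4117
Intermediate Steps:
q(t, P) = 1
I = -179 (I = -2 - 177 = -179)
U = -23 (U = 1 - 1*24 = 1 - 24 = -23)
U*I = -23*(-179) = 4117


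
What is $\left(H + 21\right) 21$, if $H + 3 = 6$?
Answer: $504$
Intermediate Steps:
$H = 3$ ($H = -3 + 6 = 3$)
$\left(H + 21\right) 21 = \left(3 + 21\right) 21 = 24 \cdot 21 = 504$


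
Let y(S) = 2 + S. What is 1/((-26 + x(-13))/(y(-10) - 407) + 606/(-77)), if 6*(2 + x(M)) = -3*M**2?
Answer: -12782/97131 ≈ -0.13160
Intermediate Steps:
x(M) = -2 - M**2/2 (x(M) = -2 + (-3*M**2)/6 = -2 - M**2/2)
1/((-26 + x(-13))/(y(-10) - 407) + 606/(-77)) = 1/((-26 + (-2 - 1/2*(-13)**2))/((2 - 10) - 407) + 606/(-77)) = 1/((-26 + (-2 - 1/2*169))/(-8 - 407) + 606*(-1/77)) = 1/((-26 + (-2 - 169/2))/(-415) - 606/77) = 1/((-26 - 173/2)*(-1/415) - 606/77) = 1/(-225/2*(-1/415) - 606/77) = 1/(45/166 - 606/77) = 1/(-97131/12782) = -12782/97131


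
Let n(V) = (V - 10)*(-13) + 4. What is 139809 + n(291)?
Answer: 136160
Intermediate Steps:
n(V) = 134 - 13*V (n(V) = (-10 + V)*(-13) + 4 = (130 - 13*V) + 4 = 134 - 13*V)
139809 + n(291) = 139809 + (134 - 13*291) = 139809 + (134 - 3783) = 139809 - 3649 = 136160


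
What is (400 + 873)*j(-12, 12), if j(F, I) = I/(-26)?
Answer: -7638/13 ≈ -587.54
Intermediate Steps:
j(F, I) = -I/26 (j(F, I) = I*(-1/26) = -I/26)
(400 + 873)*j(-12, 12) = (400 + 873)*(-1/26*12) = 1273*(-6/13) = -7638/13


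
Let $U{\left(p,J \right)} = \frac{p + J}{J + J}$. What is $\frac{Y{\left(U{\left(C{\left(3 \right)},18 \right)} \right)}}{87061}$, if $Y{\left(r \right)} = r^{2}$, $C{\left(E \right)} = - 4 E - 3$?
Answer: $\frac{1}{12536784} \approx 7.9765 \cdot 10^{-8}$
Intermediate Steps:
$C{\left(E \right)} = -3 - 4 E$
$U{\left(p,J \right)} = \frac{J + p}{2 J}$
$\frac{Y{\left(U{\left(C{\left(3 \right)},18 \right)} \right)}}{87061} = \frac{\left(\frac{18 - 15}{2 \cdot 18}\right)^{2}}{87061} = \left(\frac{1}{2} \cdot \frac{1}{18} \left(18 - 15\right)\right)^{2} \cdot \frac{1}{87061} = \left(\frac{1}{2} \cdot \frac{1}{18} \cdot 3\right)^{2} \cdot \frac{1}{87061} = \left(\frac{1}{12}\right)^{2} \cdot \frac{1}{87061} = \frac{1}{144} \cdot \frac{1}{87061} = \frac{1}{12536784}$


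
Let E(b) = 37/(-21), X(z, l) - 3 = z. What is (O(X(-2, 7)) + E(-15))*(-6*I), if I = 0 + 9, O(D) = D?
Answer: 288/7 ≈ 41.143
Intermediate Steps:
X(z, l) = 3 + z
I = 9
E(b) = -37/21 (E(b) = 37*(-1/21) = -37/21)
(O(X(-2, 7)) + E(-15))*(-6*I) = ((3 - 2) - 37/21)*(-6*9) = (1 - 37/21)*(-54) = -16/21*(-54) = 288/7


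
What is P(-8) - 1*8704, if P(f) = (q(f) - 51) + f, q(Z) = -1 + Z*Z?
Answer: -8700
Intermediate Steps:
q(Z) = -1 + Z**2
P(f) = -52 + f + f**2 (P(f) = ((-1 + f**2) - 51) + f = (-52 + f**2) + f = -52 + f + f**2)
P(-8) - 1*8704 = (-52 - 8 + (-8)**2) - 1*8704 = (-52 - 8 + 64) - 8704 = 4 - 8704 = -8700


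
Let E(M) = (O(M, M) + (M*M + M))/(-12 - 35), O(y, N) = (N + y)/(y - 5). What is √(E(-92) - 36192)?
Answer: 2*I*√188983766541/4559 ≈ 190.71*I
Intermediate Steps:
O(y, N) = (N + y)/(-5 + y)
E(M) = -M/47 - M²/47 - 2*M/(47*(-5 + M)) (E(M) = ((M + M)/(-5 + M) + (M*M + M))/(-12 - 35) = ((2*M)/(-5 + M) + (M² + M))/(-47) = (2*M/(-5 + M) + (M + M²))*(-1/47) = (M + M² + 2*M/(-5 + M))*(-1/47) = -M/47 - M²/47 - 2*M/(47*(-5 + M)))
√(E(-92) - 36192) = √((1/47)*(-92)*(3 - 1*(-92)² + 4*(-92))/(-5 - 92) - 36192) = √((1/47)*(-92)*(3 - 1*8464 - 368)/(-97) - 36192) = √((1/47)*(-92)*(-1/97)*(3 - 8464 - 368) - 36192) = √((1/47)*(-92)*(-1/97)*(-8829) - 36192) = √(-812268/4559 - 36192) = √(-165811596/4559) = 2*I*√188983766541/4559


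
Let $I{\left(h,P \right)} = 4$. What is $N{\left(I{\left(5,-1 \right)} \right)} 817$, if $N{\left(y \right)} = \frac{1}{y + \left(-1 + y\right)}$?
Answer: $\frac{817}{7} \approx 116.71$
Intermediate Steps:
$N{\left(y \right)} = \frac{1}{-1 + 2 y}$
$N{\left(I{\left(5,-1 \right)} \right)} 817 = \frac{1}{-1 + 2 \cdot 4} \cdot 817 = \frac{1}{-1 + 8} \cdot 817 = \frac{1}{7} \cdot 817 = \frac{817}{7}$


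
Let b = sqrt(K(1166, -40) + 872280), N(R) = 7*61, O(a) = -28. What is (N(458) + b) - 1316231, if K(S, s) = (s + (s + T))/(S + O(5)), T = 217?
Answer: -1315804 + sqrt(1129641136226)/1138 ≈ -1.3149e+6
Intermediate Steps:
N(R) = 427
K(S, s) = (217 + 2*s)/(-28 + S) (K(S, s) = (s + (s + 217))/(S - 28) = (s + (217 + s))/(-28 + S) = (217 + 2*s)/(-28 + S))
b = sqrt(1129641136226)/1138 (b = sqrt((217 + 2*(-40))/(-28 + 1166) + 872280) = sqrt((217 - 80)/1138 + 872280) = sqrt((1/1138)*137 + 872280) = sqrt(137/1138 + 872280) = sqrt(992654777/1138) = sqrt(1129641136226)/1138 ≈ 933.96)
(N(458) + b) - 1316231 = (427 + sqrt(1129641136226)/1138) - 1316231 = -1315804 + sqrt(1129641136226)/1138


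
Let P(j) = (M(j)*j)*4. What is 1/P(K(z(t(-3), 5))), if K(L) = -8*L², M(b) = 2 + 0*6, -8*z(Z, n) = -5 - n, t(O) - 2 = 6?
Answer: -1/100 ≈ -0.010000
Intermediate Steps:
t(O) = 8 (t(O) = 2 + 6 = 8)
z(Z, n) = 5/8 + n/8 (z(Z, n) = -(-5 - n)/8 = 5/8 + n/8)
M(b) = 2 (M(b) = 2 + 0 = 2)
P(j) = 8*j (P(j) = (2*j)*4 = 8*j)
1/P(K(z(t(-3), 5))) = 1/(8*(-8*(5/8 + (⅛)*5)²)) = 1/(8*(-8*(5/8 + 5/8)²)) = 1/(8*(-8*(5/4)²)) = 1/(8*(-8*25/16)) = 1/(8*(-25/2)) = 1/(-100) = -1/100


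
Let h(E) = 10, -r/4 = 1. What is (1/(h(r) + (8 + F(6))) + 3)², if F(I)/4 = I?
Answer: 16129/1764 ≈ 9.1434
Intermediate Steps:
r = -4 (r = -4*1 = -4)
F(I) = 4*I
(1/(h(r) + (8 + F(6))) + 3)² = (1/(10 + (8 + 4*6)) + 3)² = (1/(10 + (8 + 24)) + 3)² = (1/(10 + 32) + 3)² = (1/42 + 3)² = (127/42)² = 16129/1764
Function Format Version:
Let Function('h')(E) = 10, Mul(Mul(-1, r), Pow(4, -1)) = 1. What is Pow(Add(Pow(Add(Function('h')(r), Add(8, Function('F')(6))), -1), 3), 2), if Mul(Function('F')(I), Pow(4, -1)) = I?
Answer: Rational(16129, 1764) ≈ 9.1434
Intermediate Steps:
r = -4 (r = Mul(-4, 1) = -4)
Function('F')(I) = Mul(4, I)
Pow(Add(Pow(Add(Function('h')(r), Add(8, Function('F')(6))), -1), 3), 2) = Pow(Add(Pow(Add(10, Add(8, Mul(4, 6))), -1), 3), 2) = Pow(Add(Pow(Add(10, Add(8, 24)), -1), 3), 2) = Pow(Add(Pow(Add(10, 32), -1), 3), 2) = Pow(Add(Pow(42, -1), 3), 2) = Pow(Add(Rational(1, 42), 3), 2) = Pow(Rational(127, 42), 2) = Rational(16129, 1764)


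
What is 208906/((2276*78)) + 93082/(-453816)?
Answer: 37064500/38146329 ≈ 0.97164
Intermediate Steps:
208906/((2276*78)) + 93082/(-453816) = 208906/177528 + 93082*(-1/453816) = 208906*(1/177528) - 4231/20628 = 104453/88764 - 4231/20628 = 37064500/38146329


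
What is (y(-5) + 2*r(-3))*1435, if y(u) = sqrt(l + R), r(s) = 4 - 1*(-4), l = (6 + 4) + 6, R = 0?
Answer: 28700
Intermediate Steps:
l = 16 (l = 10 + 6 = 16)
r(s) = 8 (r(s) = 4 + 4 = 8)
y(u) = 4 (y(u) = sqrt(16 + 0) = sqrt(16) = 4)
(y(-5) + 2*r(-3))*1435 = (4 + 2*8)*1435 = (4 + 16)*1435 = 20*1435 = 28700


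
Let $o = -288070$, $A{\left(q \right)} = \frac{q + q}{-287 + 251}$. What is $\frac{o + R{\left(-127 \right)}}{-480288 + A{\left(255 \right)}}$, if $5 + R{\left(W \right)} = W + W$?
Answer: $\frac{1729974}{2881813} \approx 0.60031$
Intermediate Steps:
$A{\left(q \right)} = - \frac{q}{18}$ ($A{\left(q \right)} = \frac{2 q}{-36} = 2 q \left(- \frac{1}{36}\right) = - \frac{q}{18}$)
$R{\left(W \right)} = -5 + 2 W$ ($R{\left(W \right)} = -5 + \left(W + W\right) = -5 + 2 W$)
$\frac{o + R{\left(-127 \right)}}{-480288 + A{\left(255 \right)}} = \frac{-288070 + \left(-5 + 2 \left(-127\right)\right)}{-480288 - \frac{85}{6}} = \frac{-288070 - 259}{-480288 - \frac{85}{6}} = \frac{-288070 - 259}{- \frac{2881813}{6}} = \left(-288329\right) \left(- \frac{6}{2881813}\right) = \frac{1729974}{2881813}$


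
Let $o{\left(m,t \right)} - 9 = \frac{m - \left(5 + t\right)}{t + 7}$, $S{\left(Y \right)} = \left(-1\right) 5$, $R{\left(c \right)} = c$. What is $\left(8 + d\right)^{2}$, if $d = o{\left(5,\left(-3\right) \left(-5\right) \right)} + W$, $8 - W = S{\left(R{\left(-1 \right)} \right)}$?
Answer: $\frac{416025}{484} \approx 859.56$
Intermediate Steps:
$S{\left(Y \right)} = -5$
$o{\left(m,t \right)} = 9 + \frac{-5 + m - t}{7 + t}$ ($o{\left(m,t \right)} = 9 + \frac{m - \left(5 + t\right)}{t + 7} = 9 + \frac{-5 + m - t}{7 + t}$)
$W = 13$ ($W = 8 - -5 = 8 + 5 = 13$)
$d = \frac{469}{22}$ ($d = \frac{58 + 5 + 8 \left(\left(-3\right) \left(-5\right)\right)}{7 - -15} + 13 = \frac{58 + 5 + 8 \cdot 15}{7 + 15} + 13 = \frac{58 + 5 + 120}{22} + 13 = \frac{1}{22} \cdot 183 + 13 = \frac{183}{22} + 13 = \frac{469}{22} \approx 21.318$)
$\left(8 + d\right)^{2} = \left(8 + \frac{469}{22}\right)^{2} = \left(\frac{645}{22}\right)^{2} = \frac{416025}{484}$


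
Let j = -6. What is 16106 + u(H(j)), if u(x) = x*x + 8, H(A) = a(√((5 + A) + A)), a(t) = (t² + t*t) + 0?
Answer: 16310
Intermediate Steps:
a(t) = 2*t² (a(t) = (t² + t²) + 0 = 2*t² + 0 = 2*t²)
H(A) = 10 + 4*A (H(A) = 2*(√((5 + A) + A))² = 2*(√(5 + 2*A))² = 2*(5 + 2*A) = 10 + 4*A)
u(x) = 8 + x² (u(x) = x² + 8 = 8 + x²)
16106 + u(H(j)) = 16106 + (8 + (10 + 4*(-6))²) = 16106 + (8 + (10 - 24)²) = 16106 + (8 + (-14)²) = 16106 + (8 + 196) = 16106 + 204 = 16310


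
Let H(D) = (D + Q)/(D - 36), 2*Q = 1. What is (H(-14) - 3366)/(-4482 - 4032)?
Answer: 37397/94600 ≈ 0.39532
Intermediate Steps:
Q = 1/2 (Q = (1/2)*1 = 1/2 ≈ 0.50000)
H(D) = (1/2 + D)/(-36 + D) (H(D) = (D + 1/2)/(D - 36) = (1/2 + D)/(-36 + D))
(H(-14) - 3366)/(-4482 - 4032) = ((1/2 - 14)/(-36 - 14) - 3366)/(-4482 - 4032) = (-27/2/(-50) - 3366)/(-8514) = (-1/50*(-27/2) - 3366)*(-1/8514) = (27/100 - 3366)*(-1/8514) = -336573/100*(-1/8514) = 37397/94600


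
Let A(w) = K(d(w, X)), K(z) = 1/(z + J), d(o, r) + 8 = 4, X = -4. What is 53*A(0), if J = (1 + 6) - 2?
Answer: 53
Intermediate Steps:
d(o, r) = -4 (d(o, r) = -8 + 4 = -4)
J = 5 (J = 7 - 2 = 5)
K(z) = 1/(5 + z) (K(z) = 1/(z + 5) = 1/(5 + z))
A(w) = 1 (A(w) = 1/(5 - 4) = 1/1 = 1)
53*A(0) = 53*1 = 53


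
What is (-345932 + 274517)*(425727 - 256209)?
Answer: -12106127970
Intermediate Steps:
(-345932 + 274517)*(425727 - 256209) = -71415*169518 = -12106127970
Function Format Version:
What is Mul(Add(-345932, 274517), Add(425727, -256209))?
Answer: -12106127970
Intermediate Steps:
Mul(Add(-345932, 274517), Add(425727, -256209)) = Mul(-71415, 169518) = -12106127970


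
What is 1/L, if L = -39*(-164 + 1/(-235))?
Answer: 235/1503099 ≈ 0.00015634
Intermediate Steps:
L = 1503099/235 (L = -39*(-164 - 1/235) = -39*(-38541/235) = 1503099/235 ≈ 6396.2)
1/L = 1/(1503099/235) = 235/1503099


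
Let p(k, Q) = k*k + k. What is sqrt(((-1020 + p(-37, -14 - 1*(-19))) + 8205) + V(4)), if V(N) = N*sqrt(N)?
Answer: 5*sqrt(341) ≈ 92.331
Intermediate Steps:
p(k, Q) = k + k**2 (p(k, Q) = k**2 + k = k + k**2)
V(N) = N**(3/2)
sqrt(((-1020 + p(-37, -14 - 1*(-19))) + 8205) + V(4)) = sqrt(((-1020 - 37*(1 - 37)) + 8205) + 4**(3/2)) = sqrt(((-1020 - 37*(-36)) + 8205) + 8) = sqrt(((-1020 + 1332) + 8205) + 8) = sqrt((312 + 8205) + 8) = sqrt(8517 + 8) = sqrt(8525) = 5*sqrt(341)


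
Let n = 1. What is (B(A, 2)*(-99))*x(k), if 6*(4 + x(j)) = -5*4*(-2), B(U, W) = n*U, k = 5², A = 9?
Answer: -2376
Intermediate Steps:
k = 25
B(U, W) = U (B(U, W) = 1*U = U)
x(j) = 8/3 (x(j) = -4 + (-5*4*(-2))/6 = -4 + (-20*(-2))/6 = -4 + (⅙)*40 = -4 + 20/3 = 8/3)
(B(A, 2)*(-99))*x(k) = (9*(-99))*(8/3) = -891*8/3 = -2376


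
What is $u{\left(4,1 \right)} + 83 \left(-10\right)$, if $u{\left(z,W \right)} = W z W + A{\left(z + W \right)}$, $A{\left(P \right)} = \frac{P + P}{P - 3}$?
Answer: $-821$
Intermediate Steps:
$A{\left(P \right)} = \frac{2 P}{-3 + P}$
$u{\left(z,W \right)} = z W^{2} + \frac{2 \left(W + z\right)}{-3 + W + z}$ ($u{\left(z,W \right)} = W z W + \frac{2 \left(z + W\right)}{-3 + \left(z + W\right)} = z W^{2} + \frac{2 \left(W + z\right)}{-3 + \left(W + z\right)} = z W^{2} + \frac{2 \left(W + z\right)}{-3 + W + z}$)
$u{\left(4,1 \right)} + 83 \left(-10\right) = \frac{2 \cdot 1 + 2 \cdot 4 + 4 \cdot 1^{2} \left(-3 + 1 + 4\right)}{-3 + 1 + 4} + 83 \left(-10\right) = \frac{2 + 8 + 4 \cdot 1 \cdot 2}{2} - 830 = \frac{2 + 8 + 8}{2} - 830 = \frac{1}{2} \cdot 18 - 830 = 9 - 830 = -821$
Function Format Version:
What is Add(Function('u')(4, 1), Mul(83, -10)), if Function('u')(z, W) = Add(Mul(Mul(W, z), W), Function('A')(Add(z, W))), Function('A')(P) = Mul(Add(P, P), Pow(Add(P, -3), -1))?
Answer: -821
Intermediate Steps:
Function('A')(P) = Mul(2, P, Pow(Add(-3, P), -1)) (Function('A')(P) = Mul(Mul(2, P), Pow(Add(-3, P), -1)) = Mul(2, P, Pow(Add(-3, P), -1)))
Function('u')(z, W) = Add(Mul(z, Pow(W, 2)), Mul(2, Pow(Add(-3, W, z), -1), Add(W, z))) (Function('u')(z, W) = Add(Mul(Mul(W, z), W), Mul(2, Add(z, W), Pow(Add(-3, Add(z, W)), -1))) = Add(Mul(z, Pow(W, 2)), Mul(2, Add(W, z), Pow(Add(-3, Add(W, z)), -1))) = Add(Mul(z, Pow(W, 2)), Mul(2, Add(W, z), Pow(Add(-3, W, z), -1))) = Add(Mul(z, Pow(W, 2)), Mul(2, Pow(Add(-3, W, z), -1), Add(W, z))))
Add(Function('u')(4, 1), Mul(83, -10)) = Add(Mul(Pow(Add(-3, 1, 4), -1), Add(Mul(2, 1), Mul(2, 4), Mul(4, Pow(1, 2), Add(-3, 1, 4)))), Mul(83, -10)) = Add(Mul(Pow(2, -1), Add(2, 8, Mul(4, 1, 2))), -830) = Add(Mul(Rational(1, 2), Add(2, 8, 8)), -830) = Add(Mul(Rational(1, 2), 18), -830) = Add(9, -830) = -821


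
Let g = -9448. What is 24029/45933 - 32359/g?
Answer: 1713371939/433974984 ≈ 3.9481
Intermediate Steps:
24029/45933 - 32359/g = 24029/45933 - 32359/(-9448) = 24029*(1/45933) - 32359*(-1/9448) = 24029/45933 + 32359/9448 = 1713371939/433974984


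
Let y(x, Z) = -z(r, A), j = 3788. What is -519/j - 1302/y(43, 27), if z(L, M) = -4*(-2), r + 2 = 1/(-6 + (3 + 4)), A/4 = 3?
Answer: 307989/1894 ≈ 162.61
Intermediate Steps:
A = 12 (A = 4*3 = 12)
r = -1 (r = -2 + 1/(-6 + (3 + 4)) = -2 + 1/(-6 + 7) = -2 + 1/1 = -2 + 1 = -1)
z(L, M) = 8
y(x, Z) = -8 (y(x, Z) = -1*8 = -8)
-519/j - 1302/y(43, 27) = -519/3788 - 1302/(-8) = -519*1/3788 - 1302*(-1/8) = -519/3788 + 651/4 = 307989/1894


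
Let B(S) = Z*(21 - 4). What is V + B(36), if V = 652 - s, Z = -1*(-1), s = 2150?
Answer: -1481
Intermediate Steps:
Z = 1
V = -1498 (V = 652 - 1*2150 = 652 - 2150 = -1498)
B(S) = 17 (B(S) = 1*(21 - 4) = 1*17 = 17)
V + B(36) = -1498 + 17 = -1481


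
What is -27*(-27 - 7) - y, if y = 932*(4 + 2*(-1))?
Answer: -946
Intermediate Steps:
y = 1864 (y = 932*(4 - 2) = 932*2 = 1864)
-27*(-27 - 7) - y = -27*(-27 - 7) - 1*1864 = -27*(-34) - 1864 = 918 - 1864 = -946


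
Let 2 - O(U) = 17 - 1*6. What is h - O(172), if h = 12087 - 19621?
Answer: -7525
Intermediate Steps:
h = -7534
O(U) = -9 (O(U) = 2 - (17 - 1*6) = 2 - (17 - 6) = 2 - 1*11 = 2 - 11 = -9)
h - O(172) = -7534 - 1*(-9) = -7534 + 9 = -7525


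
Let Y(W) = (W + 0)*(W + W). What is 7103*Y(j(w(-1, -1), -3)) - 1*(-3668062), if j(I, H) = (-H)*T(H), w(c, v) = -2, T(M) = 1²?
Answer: 3795916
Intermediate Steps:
T(M) = 1
j(I, H) = -H (j(I, H) = -H*1 = -H)
Y(W) = 2*W² (Y(W) = W*(2*W) = 2*W²)
7103*Y(j(w(-1, -1), -3)) - 1*(-3668062) = 7103*(2*(-1*(-3))²) - 1*(-3668062) = 7103*(2*3²) + 3668062 = 7103*(2*9) + 3668062 = 7103*18 + 3668062 = 127854 + 3668062 = 3795916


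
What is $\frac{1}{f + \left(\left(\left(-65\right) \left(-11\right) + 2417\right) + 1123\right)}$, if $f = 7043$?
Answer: $\frac{1}{11298} \approx 8.8511 \cdot 10^{-5}$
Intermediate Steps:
$\frac{1}{f + \left(\left(\left(-65\right) \left(-11\right) + 2417\right) + 1123\right)} = \frac{1}{7043 + \left(\left(\left(-65\right) \left(-11\right) + 2417\right) + 1123\right)} = \frac{1}{7043 + \left(\left(715 + 2417\right) + 1123\right)} = \frac{1}{7043 + \left(3132 + 1123\right)} = \frac{1}{7043 + 4255} = \frac{1}{11298}$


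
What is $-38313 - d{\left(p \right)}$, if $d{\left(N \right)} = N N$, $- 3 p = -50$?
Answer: $- \frac{347317}{9} \approx -38591.0$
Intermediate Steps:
$p = \frac{50}{3}$ ($p = \left(- \frac{1}{3}\right) \left(-50\right) = \frac{50}{3} \approx 16.667$)
$d{\left(N \right)} = N^{2}$
$-38313 - d{\left(p \right)} = -38313 - \left(\frac{50}{3}\right)^{2} = -38313 - \frac{2500}{9} = - \frac{347317}{9}$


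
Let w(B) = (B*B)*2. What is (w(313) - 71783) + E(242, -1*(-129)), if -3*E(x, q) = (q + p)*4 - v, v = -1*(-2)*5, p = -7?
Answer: 371987/3 ≈ 1.2400e+5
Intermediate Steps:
v = 10 (v = 2*5 = 10)
w(B) = 2*B² (w(B) = B²*2 = 2*B²)
E(x, q) = 38/3 - 4*q/3 (E(x, q) = -((q - 7)*4 - 1*10)/3 = -((-7 + q)*4 - 10)/3 = -((-28 + 4*q) - 10)/3 = -(-38 + 4*q)/3 = 38/3 - 4*q/3)
(w(313) - 71783) + E(242, -1*(-129)) = (2*313² - 71783) + (38/3 - (-4)*(-129)/3) = (2*97969 - 71783) + (38/3 - 4/3*129) = (195938 - 71783) + (38/3 - 172) = 124155 - 478/3 = 371987/3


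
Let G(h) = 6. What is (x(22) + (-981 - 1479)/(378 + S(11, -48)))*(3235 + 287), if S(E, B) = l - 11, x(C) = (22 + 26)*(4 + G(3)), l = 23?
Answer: 21688476/13 ≈ 1.6683e+6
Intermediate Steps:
x(C) = 480 (x(C) = (22 + 26)*(4 + 6) = 48*10 = 480)
S(E, B) = 12 (S(E, B) = 23 - 11 = 12)
(x(22) + (-981 - 1479)/(378 + S(11, -48)))*(3235 + 287) = (480 + (-981 - 1479)/(378 + 12))*(3235 + 287) = (480 - 2460/390)*3522 = (480 - 2460*1/390)*3522 = (480 - 82/13)*3522 = (6158/13)*3522 = 21688476/13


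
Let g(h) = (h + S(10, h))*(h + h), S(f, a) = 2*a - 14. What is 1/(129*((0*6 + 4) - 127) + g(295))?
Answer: 1/498023 ≈ 2.0079e-6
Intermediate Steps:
S(f, a) = -14 + 2*a
g(h) = 2*h*(-14 + 3*h) (g(h) = (h + (-14 + 2*h))*(h + h) = (-14 + 3*h)*(2*h) = 2*h*(-14 + 3*h))
1/(129*((0*6 + 4) - 127) + g(295)) = 1/(129*((0*6 + 4) - 127) + 2*295*(-14 + 3*295)) = 1/(129*((0 + 4) - 127) + 2*295*(-14 + 885)) = 1/(129*(4 - 127) + 2*295*871) = 1/(129*(-123) + 513890) = 1/(-15867 + 513890) = 1/498023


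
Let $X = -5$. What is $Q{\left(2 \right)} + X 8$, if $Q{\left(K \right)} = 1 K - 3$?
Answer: $-41$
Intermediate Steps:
$Q{\left(K \right)} = -3 + K$ ($Q{\left(K \right)} = K - 3 = -3 + K$)
$Q{\left(2 \right)} + X 8 = \left(-3 + 2\right) - 40 = -1 - 40 = -41$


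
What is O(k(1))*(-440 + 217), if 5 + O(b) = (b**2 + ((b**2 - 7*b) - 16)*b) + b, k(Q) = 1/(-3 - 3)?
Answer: 128671/216 ≈ 595.70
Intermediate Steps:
k(Q) = -1/6 (k(Q) = 1/(-6) = -1/6)
O(b) = -5 + b + b**2 + b*(-16 + b**2 - 7*b) (O(b) = -5 + ((b**2 + ((b**2 - 7*b) - 16)*b) + b) = -5 + ((b**2 + (-16 + b**2 - 7*b)*b) + b) = -5 + ((b**2 + b*(-16 + b**2 - 7*b)) + b) = -5 + (b + b**2 + b*(-16 + b**2 - 7*b)) = -5 + b + b**2 + b*(-16 + b**2 - 7*b))
O(k(1))*(-440 + 217) = (-5 + (-1/6)**3 - 15*(-1/6) - 6*(-1/6)**2)*(-440 + 217) = (-5 - 1/216 + 5/2 - 6*1/36)*(-223) = (-5 - 1/216 + 5/2 - 1/6)*(-223) = -577/216*(-223) = 128671/216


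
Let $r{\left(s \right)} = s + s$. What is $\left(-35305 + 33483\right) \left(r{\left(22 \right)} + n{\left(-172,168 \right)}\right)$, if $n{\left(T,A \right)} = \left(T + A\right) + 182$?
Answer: $-404484$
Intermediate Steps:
$r{\left(s \right)} = 2 s$
$n{\left(T,A \right)} = 182 + A + T$ ($n{\left(T,A \right)} = \left(A + T\right) + 182 = 182 + A + T$)
$\left(-35305 + 33483\right) \left(r{\left(22 \right)} + n{\left(-172,168 \right)}\right) = \left(-35305 + 33483\right) \left(2 \cdot 22 + \left(182 + 168 - 172\right)\right) = - 1822 \left(44 + 178\right) = \left(-1822\right) 222 = -404484$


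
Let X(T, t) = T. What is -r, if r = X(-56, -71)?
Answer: 56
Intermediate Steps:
r = -56
-r = -1*(-56) = 56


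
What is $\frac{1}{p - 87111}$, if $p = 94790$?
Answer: $\frac{1}{7679} \approx 0.00013023$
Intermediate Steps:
$\frac{1}{p - 87111} = \frac{1}{94790 - 87111} = \frac{1}{7679}$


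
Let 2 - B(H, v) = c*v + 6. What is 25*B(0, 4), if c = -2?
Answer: 100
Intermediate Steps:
B(H, v) = -4 + 2*v (B(H, v) = 2 - (-2*v + 6) = 2 - (6 - 2*v) = 2 + (-6 + 2*v) = -4 + 2*v)
25*B(0, 4) = 25*(-4 + 2*4) = 25*(-4 + 8) = 25*4 = 100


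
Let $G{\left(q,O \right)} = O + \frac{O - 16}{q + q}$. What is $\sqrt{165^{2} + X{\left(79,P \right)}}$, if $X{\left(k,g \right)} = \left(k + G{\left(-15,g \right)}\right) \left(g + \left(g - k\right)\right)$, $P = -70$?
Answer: $\frac{\sqrt{615655}}{5} \approx 156.93$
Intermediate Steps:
$G{\left(q,O \right)} = O + \frac{-16 + O}{2 q}$
$X{\left(k,g \right)} = \left(- k + 2 g\right) \left(\frac{8}{15} + k + \frac{29 g}{30}\right)$ ($X{\left(k,g \right)} = \left(k + \frac{-8 + \frac{g}{2} + g \left(-15\right)}{-15}\right) \left(g + \left(g - k\right)\right) = \left(k - \frac{-8 + \frac{g}{2} - 15 g}{15}\right) \left(- k + 2 g\right) = \left(k - \frac{-8 - \frac{29 g}{2}}{15}\right) \left(- k + 2 g\right) = \left(k + \left(\frac{8}{15} + \frac{29 g}{30}\right)\right) \left(- k + 2 g\right) = \left(\frac{8}{15} + k + \frac{29 g}{30}\right) \left(- k + 2 g\right) = \left(- k + 2 g\right) \left(\frac{8}{15} + k + \frac{29 g}{30}\right)$)
$\sqrt{165^{2} + X{\left(79,P \right)}} = \sqrt{165^{2} + \left(- 79^{2} - \frac{632}{15} + \frac{16}{15} \left(-70\right) + \frac{29 \left(-70\right)^{2}}{15} + \frac{31}{30} \left(-70\right) 79\right)} = \sqrt{27225 - \frac{12994}{5}} = \sqrt{\frac{123131}{5}} = \frac{\sqrt{615655}}{5}$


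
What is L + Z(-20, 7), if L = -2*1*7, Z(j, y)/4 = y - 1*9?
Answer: -22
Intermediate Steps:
Z(j, y) = -36 + 4*y (Z(j, y) = 4*(y - 1*9) = 4*(y - 9) = 4*(-9 + y) = -36 + 4*y)
L = -14 (L = -2*7 = -14)
L + Z(-20, 7) = -14 + (-36 + 4*7) = -14 + (-36 + 28) = -14 - 8 = -22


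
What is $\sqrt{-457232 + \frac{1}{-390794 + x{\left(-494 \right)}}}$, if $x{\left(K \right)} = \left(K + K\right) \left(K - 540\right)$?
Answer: $\frac{i \sqrt{181935409597895730}}{630798} \approx 676.19 i$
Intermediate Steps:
$x{\left(K \right)} = 2 K \left(-540 + K\right)$
$\sqrt{-457232 + \frac{1}{-390794 + x{\left(-494 \right)}}} = \sqrt{-457232 + \frac{1}{-390794 + 2 \left(-494\right) \left(-540 - 494\right)}} = \sqrt{-457232 + \frac{1}{-390794 + 2 \left(-494\right) \left(-1034\right)}} = \sqrt{-457232 + \frac{1}{-390794 + 1021592}} = \sqrt{-457232 + \frac{1}{630798}} = \sqrt{- \frac{288421031135}{630798}} = \frac{i \sqrt{181935409597895730}}{630798}$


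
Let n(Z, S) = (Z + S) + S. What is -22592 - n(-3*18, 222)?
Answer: -22982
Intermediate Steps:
n(Z, S) = Z + 2*S (n(Z, S) = (S + Z) + S = Z + 2*S)
-22592 - n(-3*18, 222) = -22592 - (-3*18 + 2*222) = -22592 - (-54 + 444) = -22592 - 1*390 = -22592 - 390 = -22982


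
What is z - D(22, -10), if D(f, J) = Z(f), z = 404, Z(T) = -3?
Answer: 407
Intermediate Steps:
D(f, J) = -3
z - D(22, -10) = 404 - 1*(-3) = 404 + 3 = 407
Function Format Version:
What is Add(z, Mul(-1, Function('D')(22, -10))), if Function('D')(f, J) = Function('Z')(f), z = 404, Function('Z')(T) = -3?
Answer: 407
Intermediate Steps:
Function('D')(f, J) = -3
Add(z, Mul(-1, Function('D')(22, -10))) = Add(404, Mul(-1, -3)) = Add(404, 3) = 407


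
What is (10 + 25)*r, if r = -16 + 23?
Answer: 245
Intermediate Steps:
r = 7
(10 + 25)*r = (10 + 25)*7 = 35*7 = 245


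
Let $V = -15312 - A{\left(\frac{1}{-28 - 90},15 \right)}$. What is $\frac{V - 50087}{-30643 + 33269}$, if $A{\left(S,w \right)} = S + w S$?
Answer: $- \frac{3858533}{154934} \approx -24.904$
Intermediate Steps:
$A{\left(S,w \right)} = S + S w$
$V = - \frac{903400}{59}$ ($V = -15312 - \frac{1 + 15}{-28 - 90} = -15312 - \frac{1}{-118} \cdot 16 = -15312 - \left(- \frac{1}{118}\right) 16 = -15312 - - \frac{8}{59} = -15312 + \frac{8}{59} = - \frac{903400}{59} \approx -15312.0$)
$\frac{V - 50087}{-30643 + 33269} = \frac{- \frac{903400}{59} - 50087}{-30643 + 33269} = - \frac{3858533}{59 \cdot 2626} = \left(- \frac{3858533}{59}\right) \frac{1}{2626} = - \frac{3858533}{154934}$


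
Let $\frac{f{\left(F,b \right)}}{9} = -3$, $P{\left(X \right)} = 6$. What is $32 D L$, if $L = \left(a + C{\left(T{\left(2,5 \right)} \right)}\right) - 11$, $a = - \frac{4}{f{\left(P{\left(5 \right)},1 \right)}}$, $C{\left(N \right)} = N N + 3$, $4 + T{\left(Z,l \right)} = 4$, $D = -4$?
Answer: $\frac{27136}{27} \approx 1005.0$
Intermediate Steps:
$f{\left(F,b \right)} = -27$ ($f{\left(F,b \right)} = 9 \left(-3\right) = -27$)
$T{\left(Z,l \right)} = 0$ ($T{\left(Z,l \right)} = -4 + 4 = 0$)
$C{\left(N \right)} = 3 + N^{2}$ ($C{\left(N \right)} = N^{2} + 3 = 3 + N^{2}$)
$a = \frac{4}{27}$ ($a = - \frac{4}{-27} = \left(-4\right) \left(- \frac{1}{27}\right) = \frac{4}{27} \approx 0.14815$)
$L = - \frac{212}{27}$ ($L = \left(\frac{4}{27} + \left(3 + 0^{2}\right)\right) - 11 = \left(\frac{4}{27} + \left(3 + 0\right)\right) - 11 = \left(\frac{4}{27} + 3\right) - 11 = \frac{85}{27} - 11 = - \frac{212}{27} \approx -7.8519$)
$32 D L = 32 \left(-4\right) \left(- \frac{212}{27}\right) = \left(-128\right) \left(- \frac{212}{27}\right) = \frac{27136}{27}$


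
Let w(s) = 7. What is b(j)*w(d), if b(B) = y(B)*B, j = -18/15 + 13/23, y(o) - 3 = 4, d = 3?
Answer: -3577/115 ≈ -31.104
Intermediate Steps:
y(o) = 7 (y(o) = 3 + 4 = 7)
j = -73/115 (j = -18*1/15 + 13*(1/23) = -6/5 + 13/23 = -73/115 ≈ -0.63478)
b(B) = 7*B
b(j)*w(d) = (7*(-73/115))*7 = -511/115*7 = -3577/115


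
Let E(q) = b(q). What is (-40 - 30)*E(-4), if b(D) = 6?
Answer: -420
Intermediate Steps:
E(q) = 6
(-40 - 30)*E(-4) = (-40 - 30)*6 = -70*6 = -420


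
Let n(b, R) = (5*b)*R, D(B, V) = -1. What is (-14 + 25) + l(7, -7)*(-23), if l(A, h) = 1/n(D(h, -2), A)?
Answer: 408/35 ≈ 11.657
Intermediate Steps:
n(b, R) = 5*R*b
l(A, h) = -1/(5*A) (l(A, h) = 1/(5*A*(-1)) = 1/(-5*A) = -1/(5*A))
(-14 + 25) + l(7, -7)*(-23) = (-14 + 25) - ⅕/7*(-23) = 11 - ⅕*⅐*(-23) = 11 - 1/35*(-23) = 11 + 23/35 = 408/35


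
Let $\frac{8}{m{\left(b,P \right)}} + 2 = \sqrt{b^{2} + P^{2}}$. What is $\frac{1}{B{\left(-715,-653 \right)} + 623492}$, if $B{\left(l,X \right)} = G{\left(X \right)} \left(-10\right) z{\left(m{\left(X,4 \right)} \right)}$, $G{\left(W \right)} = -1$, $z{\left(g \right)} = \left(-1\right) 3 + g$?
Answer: $\frac{132928644831}{82875958813498682} - \frac{100 \sqrt{17057}}{41437979406749341} \approx 1.6039 \cdot 10^{-6}$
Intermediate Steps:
$m{\left(b,P \right)} = \frac{8}{-2 + \sqrt{P^{2} + b^{2}}}$ ($m{\left(b,P \right)} = \frac{8}{-2 + \sqrt{b^{2} + P^{2}}} = \frac{8}{-2 + \sqrt{P^{2} + b^{2}}}$)
$z{\left(g \right)} = -3 + g$
$B{\left(l,X \right)} = -30 + \frac{80}{-2 + \sqrt{16 + X^{2}}}$ ($B{\left(l,X \right)} = \left(-1\right) \left(-10\right) \left(-3 + \frac{8}{-2 + \sqrt{4^{2} + X^{2}}}\right) = 10 \left(-3 + \frac{8}{-2 + \sqrt{16 + X^{2}}}\right) = -30 + \frac{80}{-2 + \sqrt{16 + X^{2}}}$)
$\frac{1}{B{\left(-715,-653 \right)} + 623492} = \frac{1}{\frac{10 \left(14 - 3 \sqrt{16 + \left(-653\right)^{2}}\right)}{-2 + \sqrt{16 + \left(-653\right)^{2}}} + 623492} = \frac{1}{\frac{10 \left(14 - 3 \sqrt{16 + 426409}\right)}{-2 + \sqrt{16 + 426409}} + 623492} = \frac{1}{\frac{10 \left(14 - 3 \sqrt{426425}\right)}{-2 + \sqrt{426425}} + 623492} = \frac{1}{\frac{10 \left(14 - 3 \cdot 5 \sqrt{17057}\right)}{-2 + 5 \sqrt{17057}} + 623492} = \frac{1}{\frac{10 \left(14 - 15 \sqrt{17057}\right)}{-2 + 5 \sqrt{17057}} + 623492} = \frac{1}{623492 + \frac{10 \left(14 - 15 \sqrt{17057}\right)}{-2 + 5 \sqrt{17057}}}$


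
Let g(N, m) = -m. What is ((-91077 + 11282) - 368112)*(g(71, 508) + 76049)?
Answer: -33835342687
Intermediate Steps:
((-91077 + 11282) - 368112)*(g(71, 508) + 76049) = ((-91077 + 11282) - 368112)*(-1*508 + 76049) = (-79795 - 368112)*(-508 + 76049) = -447907*75541 = -33835342687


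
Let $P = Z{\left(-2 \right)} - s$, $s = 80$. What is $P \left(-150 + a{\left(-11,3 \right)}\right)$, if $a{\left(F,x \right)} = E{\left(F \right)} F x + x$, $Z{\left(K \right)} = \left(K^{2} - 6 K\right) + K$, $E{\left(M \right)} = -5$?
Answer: $-1188$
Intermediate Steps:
$Z{\left(K \right)} = K^{2} - 5 K$
$a{\left(F,x \right)} = x - 5 F x$ ($a{\left(F,x \right)} = - 5 F x + x = x - 5 F x$)
$P = -66$ ($P = - 2 \left(-5 - 2\right) - 80 = \left(-2\right) \left(-7\right) - 80 = 14 - 80 = -66$)
$P \left(-150 + a{\left(-11,3 \right)}\right) = - 66 \left(-150 + 3 \left(1 - -55\right)\right) = - 66 \left(-150 + 3 \left(1 + 55\right)\right) = - 66 \left(-150 + 3 \cdot 56\right) = - 66 \left(-150 + 168\right) = \left(-66\right) 18 = -1188$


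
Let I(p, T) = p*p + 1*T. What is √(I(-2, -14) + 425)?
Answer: √415 ≈ 20.372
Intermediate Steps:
I(p, T) = T + p² (I(p, T) = p² + T = T + p²)
√(I(-2, -14) + 425) = √((-14 + (-2)²) + 425) = √((-14 + 4) + 425) = √(-10 + 425) = √415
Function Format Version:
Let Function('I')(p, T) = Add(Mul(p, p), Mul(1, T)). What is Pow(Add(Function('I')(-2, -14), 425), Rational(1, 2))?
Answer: Pow(415, Rational(1, 2)) ≈ 20.372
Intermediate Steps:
Function('I')(p, T) = Add(T, Pow(p, 2)) (Function('I')(p, T) = Add(Pow(p, 2), T) = Add(T, Pow(p, 2)))
Pow(Add(Function('I')(-2, -14), 425), Rational(1, 2)) = Pow(Add(Add(-14, Pow(-2, 2)), 425), Rational(1, 2)) = Pow(Add(Add(-14, 4), 425), Rational(1, 2)) = Pow(Add(-10, 425), Rational(1, 2)) = Pow(415, Rational(1, 2))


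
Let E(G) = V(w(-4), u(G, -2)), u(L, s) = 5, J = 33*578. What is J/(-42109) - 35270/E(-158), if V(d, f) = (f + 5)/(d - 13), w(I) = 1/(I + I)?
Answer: 917310819/19816 ≈ 46291.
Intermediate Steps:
w(I) = 1/(2*I)
J = 19074
V(d, f) = (5 + f)/(-13 + d)
E(G) = -16/21 (E(G) = (5 + 5)/(-13 + (1/2)/(-4)) = 10/(-13 + (1/2)*(-1/4)) = 10/(-13 - 1/8) = 10/(-105/8) = -8/105*10 = -16/21)
J/(-42109) - 35270/E(-158) = 19074/(-42109) - 35270/(-16/21) = 19074*(-1/42109) - 35270*(-21/16) = -1122/2477 + 370335/8 = 917310819/19816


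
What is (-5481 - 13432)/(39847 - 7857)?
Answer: -18913/31990 ≈ -0.59122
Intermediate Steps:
(-5481 - 13432)/(39847 - 7857) = -18913/31990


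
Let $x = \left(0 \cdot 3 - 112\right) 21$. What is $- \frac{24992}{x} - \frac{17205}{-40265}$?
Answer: $\frac{13084613}{1183791} \approx 11.053$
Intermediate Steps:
$x = -2352$ ($x = \left(0 - 112\right) 21 = \left(-112\right) 21 = -2352$)
$- \frac{24992}{x} - \frac{17205}{-40265} = - \frac{24992}{-2352} - \frac{17205}{-40265} = \left(-24992\right) \left(- \frac{1}{2352}\right) - - \frac{3441}{8053} = \frac{1562}{147} + \frac{3441}{8053} = \frac{13084613}{1183791}$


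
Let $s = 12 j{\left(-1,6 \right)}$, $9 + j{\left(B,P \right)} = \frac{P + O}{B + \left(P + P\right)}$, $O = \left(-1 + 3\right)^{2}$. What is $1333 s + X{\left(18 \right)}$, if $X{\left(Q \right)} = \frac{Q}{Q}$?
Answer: $- \frac{1423633}{11} \approx -1.2942 \cdot 10^{5}$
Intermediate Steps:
$X{\left(Q \right)} = 1$
$O = 4$ ($O = 2^{2} = 4$)
$j{\left(B,P \right)} = -9 + \frac{4 + P}{B + 2 P}$ ($j{\left(B,P \right)} = -9 + \frac{P + 4}{B + \left(P + P\right)} = -9 + \frac{4 + P}{B + 2 P}$)
$s = - \frac{1068}{11}$ ($s = 12 \frac{4 - 102 - -9}{-1 + 2 \cdot 6} = 12 \frac{4 - 102 + 9}{-1 + 12} = 12 \cdot \frac{1}{11} \left(-89\right) = 12 \left(- \frac{89}{11}\right) = - \frac{1068}{11} \approx -97.091$)
$1333 s + X{\left(18 \right)} = 1333 \left(- \frac{1068}{11}\right) + 1 = - \frac{1423644}{11} + 1 = - \frac{1423633}{11}$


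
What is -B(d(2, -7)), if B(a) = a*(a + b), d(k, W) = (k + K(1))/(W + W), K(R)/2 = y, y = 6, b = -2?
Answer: -3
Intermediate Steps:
K(R) = 12 (K(R) = 2*6 = 12)
d(k, W) = (12 + k)/(2*W) (d(k, W) = (k + 12)/(W + W) = (12 + k)/((2*W)) = (12 + k)*(1/(2*W)) = (12 + k)/(2*W))
B(a) = a*(-2 + a) (B(a) = a*(a - 2) = a*(-2 + a))
-B(d(2, -7)) = -(½)*(12 + 2)/(-7)*(-2 + (½)*(12 + 2)/(-7)) = -(½)*(-⅐)*14*(-2 + (½)*(-⅐)*14) = -(-1)*(-2 - 1) = -(-1)*(-3) = -1*3 = -3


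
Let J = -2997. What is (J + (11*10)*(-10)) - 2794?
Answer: -6891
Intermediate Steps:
(J + (11*10)*(-10)) - 2794 = (-2997 + (11*10)*(-10)) - 2794 = (-2997 + 110*(-10)) - 2794 = (-2997 - 1100) - 2794 = -4097 - 2794 = -6891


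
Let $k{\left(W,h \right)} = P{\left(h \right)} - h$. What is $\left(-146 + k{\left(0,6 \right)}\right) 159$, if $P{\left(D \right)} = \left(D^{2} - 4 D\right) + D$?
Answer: $-21306$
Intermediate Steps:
$P{\left(D \right)} = D^{2} - 3 D$
$k{\left(W,h \right)} = - h + h \left(-3 + h\right)$ ($k{\left(W,h \right)} = h \left(-3 + h\right) - h = - h + h \left(-3 + h\right)$)
$\left(-146 + k{\left(0,6 \right)}\right) 159 = \left(-146 + 6 \left(-4 + 6\right)\right) 159 = \left(-146 + 6 \cdot 2\right) 159 = \left(-146 + 12\right) 159 = \left(-134\right) 159 = -21306$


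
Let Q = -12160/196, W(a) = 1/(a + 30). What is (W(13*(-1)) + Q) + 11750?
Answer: 9736119/833 ≈ 11688.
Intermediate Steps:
W(a) = 1/(30 + a)
Q = -3040/49 (Q = -12160*1/196 = -3040/49 ≈ -62.041)
(W(13*(-1)) + Q) + 11750 = (1/(30 + 13*(-1)) - 3040/49) + 11750 = (1/(30 - 13) - 3040/49) + 11750 = (1/17 - 3040/49) + 11750 = -51631/833 + 11750 = 9736119/833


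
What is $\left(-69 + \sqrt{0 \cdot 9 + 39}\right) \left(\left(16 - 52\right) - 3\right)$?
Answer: $2691 - 39 \sqrt{39} \approx 2447.4$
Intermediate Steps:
$\left(-69 + \sqrt{0 \cdot 9 + 39}\right) \left(\left(16 - 52\right) - 3\right) = \left(-69 + \sqrt{0 + 39}\right) \left(-36 - 3\right) = \left(-69 + \sqrt{39}\right) \left(-39\right) = 2691 - 39 \sqrt{39}$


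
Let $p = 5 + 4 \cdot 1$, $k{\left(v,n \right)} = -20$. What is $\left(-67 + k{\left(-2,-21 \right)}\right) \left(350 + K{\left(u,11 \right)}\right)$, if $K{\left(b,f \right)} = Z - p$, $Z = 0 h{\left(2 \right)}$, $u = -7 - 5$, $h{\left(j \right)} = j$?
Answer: $-29667$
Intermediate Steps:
$p = 9$ ($p = 5 + 4 = 9$)
$u = -12$
$Z = 0$ ($Z = 0 \cdot 2 = 0$)
$K{\left(b,f \right)} = -9$ ($K{\left(b,f \right)} = 0 - 9 = -9$)
$\left(-67 + k{\left(-2,-21 \right)}\right) \left(350 + K{\left(u,11 \right)}\right) = \left(-67 - 20\right) \left(350 - 9\right) = \left(-87\right) 341 = -29667$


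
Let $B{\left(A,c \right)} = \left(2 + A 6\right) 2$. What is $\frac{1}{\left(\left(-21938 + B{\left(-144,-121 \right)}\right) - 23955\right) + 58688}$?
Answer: $\frac{1}{11071} \approx 9.0326 \cdot 10^{-5}$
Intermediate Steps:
$B{\left(A,c \right)} = 4 + 12 A$ ($B{\left(A,c \right)} = \left(2 + 6 A\right) 2 = 4 + 12 A$)
$\frac{1}{\left(\left(-21938 + B{\left(-144,-121 \right)}\right) - 23955\right) + 58688} = \frac{1}{\left(\left(-21938 + \left(4 + 12 \left(-144\right)\right)\right) - 23955\right) + 58688} = \frac{1}{\left(\left(-21938 + \left(4 - 1728\right)\right) - 23955\right) + 58688} = \frac{1}{\left(\left(-21938 - 1724\right) - 23955\right) + 58688} = \frac{1}{\left(-23662 - 23955\right) + 58688} = \frac{1}{-47617 + 58688} = \frac{1}{11071}$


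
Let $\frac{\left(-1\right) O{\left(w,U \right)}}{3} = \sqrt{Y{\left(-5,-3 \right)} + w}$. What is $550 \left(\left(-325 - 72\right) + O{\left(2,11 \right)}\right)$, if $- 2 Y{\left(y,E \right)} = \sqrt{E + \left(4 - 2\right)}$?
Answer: $-218350 - 825 \sqrt{8 - 2 i} \approx -2.207 \cdot 10^{5} + 289.46 i$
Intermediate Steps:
$Y{\left(y,E \right)} = - \frac{\sqrt{2 + E}}{2}$ ($Y{\left(y,E \right)} = - \frac{\sqrt{E + \left(4 - 2\right)}}{2} = - \frac{\sqrt{E + 2}}{2} = - \frac{\sqrt{2 + E}}{2}$)
$O{\left(w,U \right)} = - 3 \sqrt{w - \frac{i}{2}}$ ($O{\left(w,U \right)} = - 3 \sqrt{- \frac{\sqrt{2 - 3}}{2} + w} = - 3 \sqrt{- \frac{\sqrt{-1}}{2} + w} = - 3 \sqrt{- \frac{i}{2} + w} = - 3 \sqrt{w - \frac{i}{2}}$)
$550 \left(\left(-325 - 72\right) + O{\left(2,11 \right)}\right) = 550 \left(\left(-325 - 72\right) - \frac{3 \sqrt{- 2 i + 4 \cdot 2}}{2}\right) = 550 \left(\left(-325 - 72\right) - \frac{3 \sqrt{- 2 i + 8}}{2}\right) = 550 \left(-397 - \frac{3 \sqrt{8 - 2 i}}{2}\right) = -218350 - 825 \sqrt{8 - 2 i}$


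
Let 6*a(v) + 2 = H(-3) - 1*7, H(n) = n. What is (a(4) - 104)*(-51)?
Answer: 5406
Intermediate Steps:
a(v) = -2 (a(v) = -⅓ + (-3 - 1*7)/6 = -⅓ + (-3 - 7)/6 = -⅓ + (⅙)*(-10) = -⅓ - 5/3 = -2)
(a(4) - 104)*(-51) = (-2 - 104)*(-51) = -106*(-51) = 5406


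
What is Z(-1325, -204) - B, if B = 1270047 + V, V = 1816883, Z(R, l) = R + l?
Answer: -3088459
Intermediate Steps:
B = 3086930 (B = 1270047 + 1816883 = 3086930)
Z(-1325, -204) - B = (-1325 - 204) - 1*3086930 = -1529 - 3086930 = -3088459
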